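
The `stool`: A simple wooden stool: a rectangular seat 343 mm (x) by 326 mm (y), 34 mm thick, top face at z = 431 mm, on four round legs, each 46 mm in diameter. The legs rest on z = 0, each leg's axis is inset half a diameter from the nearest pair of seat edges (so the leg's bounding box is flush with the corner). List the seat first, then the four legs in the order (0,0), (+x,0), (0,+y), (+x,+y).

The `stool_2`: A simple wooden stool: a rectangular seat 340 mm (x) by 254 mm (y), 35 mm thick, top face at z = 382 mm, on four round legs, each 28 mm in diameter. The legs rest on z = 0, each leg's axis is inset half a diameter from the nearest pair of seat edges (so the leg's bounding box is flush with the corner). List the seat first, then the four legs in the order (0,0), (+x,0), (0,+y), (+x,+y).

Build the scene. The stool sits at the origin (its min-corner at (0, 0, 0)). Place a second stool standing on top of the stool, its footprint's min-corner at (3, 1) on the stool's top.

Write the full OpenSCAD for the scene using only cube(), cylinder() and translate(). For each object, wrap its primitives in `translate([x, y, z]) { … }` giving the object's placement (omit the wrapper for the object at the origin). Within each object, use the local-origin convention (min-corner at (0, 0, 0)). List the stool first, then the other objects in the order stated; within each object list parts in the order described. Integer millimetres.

translate([0, 0, 397]) cube([343, 326, 34]);
translate([23, 23, 0]) cylinder(h = 397, r = 23);
translate([320, 23, 0]) cylinder(h = 397, r = 23);
translate([23, 303, 0]) cylinder(h = 397, r = 23);
translate([320, 303, 0]) cylinder(h = 397, r = 23);
translate([3, 1, 431]) {
  translate([0, 0, 347]) cube([340, 254, 35]);
  translate([14, 14, 0]) cylinder(h = 347, r = 14);
  translate([326, 14, 0]) cylinder(h = 347, r = 14);
  translate([14, 240, 0]) cylinder(h = 347, r = 14);
  translate([326, 240, 0]) cylinder(h = 347, r = 14);
}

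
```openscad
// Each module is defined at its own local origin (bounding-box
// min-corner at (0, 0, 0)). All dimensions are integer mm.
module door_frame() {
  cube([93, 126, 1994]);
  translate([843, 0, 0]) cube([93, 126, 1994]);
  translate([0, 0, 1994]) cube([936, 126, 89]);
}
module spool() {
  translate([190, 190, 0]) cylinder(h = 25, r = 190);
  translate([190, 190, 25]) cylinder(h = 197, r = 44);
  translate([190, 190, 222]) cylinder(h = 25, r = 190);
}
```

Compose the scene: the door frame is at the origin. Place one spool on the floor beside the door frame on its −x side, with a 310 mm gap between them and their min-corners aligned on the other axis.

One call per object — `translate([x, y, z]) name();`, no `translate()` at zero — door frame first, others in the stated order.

door_frame();
translate([-690, 0, 0]) spool();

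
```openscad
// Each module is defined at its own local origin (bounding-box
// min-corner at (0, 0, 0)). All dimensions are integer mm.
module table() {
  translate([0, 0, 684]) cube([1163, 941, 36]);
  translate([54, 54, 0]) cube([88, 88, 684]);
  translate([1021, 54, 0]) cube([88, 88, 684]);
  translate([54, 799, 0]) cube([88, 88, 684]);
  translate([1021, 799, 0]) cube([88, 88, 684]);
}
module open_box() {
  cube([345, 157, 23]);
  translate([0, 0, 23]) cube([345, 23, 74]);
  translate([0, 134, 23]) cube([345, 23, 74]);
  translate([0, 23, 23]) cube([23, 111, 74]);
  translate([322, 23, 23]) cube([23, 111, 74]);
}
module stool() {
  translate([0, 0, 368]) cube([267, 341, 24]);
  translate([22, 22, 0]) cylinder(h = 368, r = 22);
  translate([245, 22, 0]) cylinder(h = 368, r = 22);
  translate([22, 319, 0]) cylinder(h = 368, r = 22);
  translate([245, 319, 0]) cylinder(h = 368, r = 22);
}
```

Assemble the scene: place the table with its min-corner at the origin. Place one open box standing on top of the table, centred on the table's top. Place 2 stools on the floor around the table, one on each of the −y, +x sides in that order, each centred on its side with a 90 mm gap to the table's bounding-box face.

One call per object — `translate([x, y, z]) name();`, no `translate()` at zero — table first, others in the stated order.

table();
translate([409, 392, 720]) open_box();
translate([448, -431, 0]) stool();
translate([1253, 300, 0]) stool();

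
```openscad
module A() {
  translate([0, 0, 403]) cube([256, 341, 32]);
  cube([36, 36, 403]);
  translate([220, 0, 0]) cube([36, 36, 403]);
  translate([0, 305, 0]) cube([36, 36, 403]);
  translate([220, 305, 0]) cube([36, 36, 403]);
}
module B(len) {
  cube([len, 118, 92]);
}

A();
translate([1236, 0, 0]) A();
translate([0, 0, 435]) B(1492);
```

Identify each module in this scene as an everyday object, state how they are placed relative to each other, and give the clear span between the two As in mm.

Second stool starts at x = 1236; first ends at x = 256; clear span = 1236 − 256 = 980 mm.

A is a stool. B is a beam. A beam spans the tops of two stools. The clear span between the two stools is 980 mm.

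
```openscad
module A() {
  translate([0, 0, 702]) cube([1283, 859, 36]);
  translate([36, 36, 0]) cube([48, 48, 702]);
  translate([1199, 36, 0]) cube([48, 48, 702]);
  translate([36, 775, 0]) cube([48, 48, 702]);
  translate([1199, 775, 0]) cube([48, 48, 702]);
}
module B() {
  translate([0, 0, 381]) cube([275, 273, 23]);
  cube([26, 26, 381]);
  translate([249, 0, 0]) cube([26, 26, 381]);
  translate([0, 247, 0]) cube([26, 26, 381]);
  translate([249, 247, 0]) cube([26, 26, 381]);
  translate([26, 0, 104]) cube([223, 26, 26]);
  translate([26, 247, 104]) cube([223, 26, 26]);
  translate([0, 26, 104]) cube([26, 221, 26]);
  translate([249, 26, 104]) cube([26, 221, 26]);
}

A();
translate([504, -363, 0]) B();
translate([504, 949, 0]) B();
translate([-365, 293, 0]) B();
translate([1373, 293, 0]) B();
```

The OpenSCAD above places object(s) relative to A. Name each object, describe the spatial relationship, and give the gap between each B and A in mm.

A is a table. B is a stool. Four stools sit around the table at the −y, +y, −x, +x sides. The gap between each stool and the table is 90 mm.

Each stool's nearest face is 90 mm from the table's bounding box.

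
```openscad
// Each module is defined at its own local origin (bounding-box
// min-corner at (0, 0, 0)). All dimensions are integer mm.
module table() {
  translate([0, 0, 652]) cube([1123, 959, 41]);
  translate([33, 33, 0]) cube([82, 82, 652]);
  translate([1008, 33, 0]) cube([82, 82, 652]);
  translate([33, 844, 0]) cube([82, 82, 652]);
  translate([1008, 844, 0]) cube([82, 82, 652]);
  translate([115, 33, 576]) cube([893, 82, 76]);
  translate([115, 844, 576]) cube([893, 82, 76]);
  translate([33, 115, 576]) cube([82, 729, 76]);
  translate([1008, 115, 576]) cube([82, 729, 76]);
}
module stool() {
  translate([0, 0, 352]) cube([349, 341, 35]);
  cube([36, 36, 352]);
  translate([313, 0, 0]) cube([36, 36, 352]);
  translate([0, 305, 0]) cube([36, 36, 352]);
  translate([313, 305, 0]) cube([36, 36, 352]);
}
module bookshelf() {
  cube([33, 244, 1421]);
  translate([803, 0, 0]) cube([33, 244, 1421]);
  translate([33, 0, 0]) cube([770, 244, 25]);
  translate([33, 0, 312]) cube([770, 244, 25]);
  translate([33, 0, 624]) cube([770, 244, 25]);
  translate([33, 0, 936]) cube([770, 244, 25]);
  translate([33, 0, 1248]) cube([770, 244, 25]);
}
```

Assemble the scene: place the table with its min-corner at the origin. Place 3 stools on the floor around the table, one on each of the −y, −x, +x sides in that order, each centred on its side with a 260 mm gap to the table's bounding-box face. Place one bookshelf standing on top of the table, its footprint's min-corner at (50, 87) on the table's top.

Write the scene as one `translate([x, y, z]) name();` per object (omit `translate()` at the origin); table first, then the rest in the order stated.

table();
translate([387, -601, 0]) stool();
translate([-609, 309, 0]) stool();
translate([1383, 309, 0]) stool();
translate([50, 87, 693]) bookshelf();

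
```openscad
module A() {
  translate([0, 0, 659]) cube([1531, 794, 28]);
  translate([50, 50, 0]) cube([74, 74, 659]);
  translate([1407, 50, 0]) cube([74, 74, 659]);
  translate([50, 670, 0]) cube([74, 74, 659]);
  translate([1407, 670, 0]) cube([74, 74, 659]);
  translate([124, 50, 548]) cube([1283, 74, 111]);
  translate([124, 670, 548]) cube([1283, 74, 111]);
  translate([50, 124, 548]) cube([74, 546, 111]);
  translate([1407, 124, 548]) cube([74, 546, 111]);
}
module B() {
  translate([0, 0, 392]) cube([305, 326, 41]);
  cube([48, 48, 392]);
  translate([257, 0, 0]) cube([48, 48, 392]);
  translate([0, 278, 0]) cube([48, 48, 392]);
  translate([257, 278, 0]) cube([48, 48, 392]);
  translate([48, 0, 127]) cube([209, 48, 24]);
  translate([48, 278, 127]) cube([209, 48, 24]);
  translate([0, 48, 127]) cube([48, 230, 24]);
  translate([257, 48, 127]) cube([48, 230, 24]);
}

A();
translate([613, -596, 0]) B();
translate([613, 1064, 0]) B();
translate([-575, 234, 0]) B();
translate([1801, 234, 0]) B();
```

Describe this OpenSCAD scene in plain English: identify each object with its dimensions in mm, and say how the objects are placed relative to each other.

A is a table: top 1531 mm (x) × 794 mm (y), 28 mm thick, upper face at z = 687 mm, on four 74×74 mm square legs, each inset 50 mm from the nearest pair of top edges, running from z = 0 to the bottom of the top. Four apron rails, 74 mm thick and 111 mm tall, run between adjacent legs with their top edges flush with the underside of the top and their outer faces flush with the legs' outer faces.

B is a four-legged stool. The seat is a 305×326×41 mm slab whose top surface is at z = 433 mm; four square legs, each 48×48 mm in cross-section, run from the floor (z = 0) to the underside of the seat, each flush with a corner of the seat. Four stretchers, 48 mm wide and 24 mm tall, connect adjacent legs with their undersides at z = 127 mm, each running between the inner faces of the legs it joins and aligned with the legs' outer faces on the other axis.

Four stools sit around the table at the −y, +y, −x, +x sides.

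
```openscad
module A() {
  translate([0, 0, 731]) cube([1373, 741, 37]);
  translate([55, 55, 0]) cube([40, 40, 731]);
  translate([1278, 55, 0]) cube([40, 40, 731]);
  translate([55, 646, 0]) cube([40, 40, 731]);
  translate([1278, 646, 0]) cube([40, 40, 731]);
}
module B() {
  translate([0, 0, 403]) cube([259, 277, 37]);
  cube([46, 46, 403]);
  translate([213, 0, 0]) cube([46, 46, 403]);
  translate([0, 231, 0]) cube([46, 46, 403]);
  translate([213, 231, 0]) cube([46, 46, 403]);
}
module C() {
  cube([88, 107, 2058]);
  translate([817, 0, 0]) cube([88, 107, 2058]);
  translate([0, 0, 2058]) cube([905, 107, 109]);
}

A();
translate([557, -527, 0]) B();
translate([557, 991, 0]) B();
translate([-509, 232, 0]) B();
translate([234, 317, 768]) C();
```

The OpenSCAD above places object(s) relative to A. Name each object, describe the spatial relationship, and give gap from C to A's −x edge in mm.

A is a table. B is a stool. C is a door frame. Three stools sit around the table at the −y, +y, −x sides. The door frame is on top of the table, centred. The gap from the door frame to the table's −x edge is 234 mm.

The door frame's min-x is at 234; the table's min-x is 0; gap = 234 mm.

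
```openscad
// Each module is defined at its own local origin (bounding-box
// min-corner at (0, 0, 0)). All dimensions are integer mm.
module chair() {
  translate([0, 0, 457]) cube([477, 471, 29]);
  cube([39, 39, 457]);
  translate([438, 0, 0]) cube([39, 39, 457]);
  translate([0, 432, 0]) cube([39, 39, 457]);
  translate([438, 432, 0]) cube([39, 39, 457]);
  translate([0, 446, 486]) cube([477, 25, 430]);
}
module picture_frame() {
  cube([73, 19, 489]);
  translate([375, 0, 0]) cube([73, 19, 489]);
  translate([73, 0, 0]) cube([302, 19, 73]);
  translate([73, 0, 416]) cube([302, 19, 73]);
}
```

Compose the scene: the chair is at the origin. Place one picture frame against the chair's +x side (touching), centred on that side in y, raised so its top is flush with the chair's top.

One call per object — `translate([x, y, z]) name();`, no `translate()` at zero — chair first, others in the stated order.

chair();
translate([477, 226, 427]) picture_frame();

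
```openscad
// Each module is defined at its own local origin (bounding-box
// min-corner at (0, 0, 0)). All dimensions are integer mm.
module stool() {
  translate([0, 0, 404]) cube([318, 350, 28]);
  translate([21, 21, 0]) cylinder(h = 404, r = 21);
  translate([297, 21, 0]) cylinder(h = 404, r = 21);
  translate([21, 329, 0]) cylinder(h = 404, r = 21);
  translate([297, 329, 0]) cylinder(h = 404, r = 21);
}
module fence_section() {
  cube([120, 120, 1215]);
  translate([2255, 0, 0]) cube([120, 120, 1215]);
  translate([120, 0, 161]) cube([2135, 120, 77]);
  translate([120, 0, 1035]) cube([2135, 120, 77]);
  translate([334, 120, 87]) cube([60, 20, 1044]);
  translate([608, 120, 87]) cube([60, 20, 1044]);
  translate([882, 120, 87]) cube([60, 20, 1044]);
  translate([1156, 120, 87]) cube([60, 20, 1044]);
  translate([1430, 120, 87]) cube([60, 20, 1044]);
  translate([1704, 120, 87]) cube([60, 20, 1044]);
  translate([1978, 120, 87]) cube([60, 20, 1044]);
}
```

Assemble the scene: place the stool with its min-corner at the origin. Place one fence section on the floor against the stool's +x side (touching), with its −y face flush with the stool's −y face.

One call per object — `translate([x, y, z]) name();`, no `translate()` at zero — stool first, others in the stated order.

stool();
translate([318, 0, 0]) fence_section();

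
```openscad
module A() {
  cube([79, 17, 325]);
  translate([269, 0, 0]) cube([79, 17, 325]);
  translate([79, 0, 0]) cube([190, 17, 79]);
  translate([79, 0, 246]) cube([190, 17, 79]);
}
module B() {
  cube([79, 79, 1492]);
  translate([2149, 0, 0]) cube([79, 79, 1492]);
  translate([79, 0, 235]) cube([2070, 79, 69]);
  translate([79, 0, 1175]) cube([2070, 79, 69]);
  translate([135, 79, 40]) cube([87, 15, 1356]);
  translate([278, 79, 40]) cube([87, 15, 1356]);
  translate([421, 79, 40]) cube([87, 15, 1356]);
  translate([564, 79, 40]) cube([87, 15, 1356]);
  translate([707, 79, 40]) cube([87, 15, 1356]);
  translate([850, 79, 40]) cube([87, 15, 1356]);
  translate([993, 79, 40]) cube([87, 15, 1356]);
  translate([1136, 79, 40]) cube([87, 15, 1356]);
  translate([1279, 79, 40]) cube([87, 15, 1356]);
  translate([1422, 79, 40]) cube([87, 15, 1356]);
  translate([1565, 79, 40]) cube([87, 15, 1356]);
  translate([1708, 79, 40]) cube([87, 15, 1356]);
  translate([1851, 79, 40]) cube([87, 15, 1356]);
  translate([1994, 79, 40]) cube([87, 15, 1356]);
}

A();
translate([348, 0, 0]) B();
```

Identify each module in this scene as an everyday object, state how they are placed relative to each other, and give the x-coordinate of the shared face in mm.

The picture frame's +x face and the fence section's −x face are both at x = 348 mm.

A is a picture frame. B is a fence section. The fence section is against the picture frame's +x side, with their −y faces flush. The x-coordinate of the shared face is 348 mm.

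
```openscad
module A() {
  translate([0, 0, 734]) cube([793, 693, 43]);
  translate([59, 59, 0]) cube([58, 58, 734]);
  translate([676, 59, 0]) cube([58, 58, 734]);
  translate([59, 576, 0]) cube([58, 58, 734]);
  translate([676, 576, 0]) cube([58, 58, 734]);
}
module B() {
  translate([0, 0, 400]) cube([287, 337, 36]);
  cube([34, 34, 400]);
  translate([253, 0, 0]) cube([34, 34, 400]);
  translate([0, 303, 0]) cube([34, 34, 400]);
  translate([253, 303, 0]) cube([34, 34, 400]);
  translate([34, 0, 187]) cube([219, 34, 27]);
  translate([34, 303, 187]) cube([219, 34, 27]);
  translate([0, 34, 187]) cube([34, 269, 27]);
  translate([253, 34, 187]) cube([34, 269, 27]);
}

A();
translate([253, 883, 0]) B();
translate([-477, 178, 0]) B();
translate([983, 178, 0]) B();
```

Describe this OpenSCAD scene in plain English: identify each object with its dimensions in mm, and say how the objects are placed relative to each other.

A is a rectangular dining table. The top is 793×693×43 mm with its upper surface at z = 777 mm. It stands on four 58×58 mm square legs, each inset 59 mm from the nearest pair of top edges, running from the floor to the underside of the top.

B is a simple wooden stool: a rectangular seat 287 mm (x) by 337 mm (y), 36 mm thick, top face at z = 436 mm, on four square legs, each 34×34 mm in cross-section. The legs rest on z = 0, each flush with a corner of the seat. Four stretchers, 34 mm wide and 27 mm tall, connect adjacent legs with their undersides at z = 187 mm, each running between the inner faces of the legs it joins and aligned with the legs' outer faces on the other axis.

Three stools sit around the table at the +y, −x, +x sides.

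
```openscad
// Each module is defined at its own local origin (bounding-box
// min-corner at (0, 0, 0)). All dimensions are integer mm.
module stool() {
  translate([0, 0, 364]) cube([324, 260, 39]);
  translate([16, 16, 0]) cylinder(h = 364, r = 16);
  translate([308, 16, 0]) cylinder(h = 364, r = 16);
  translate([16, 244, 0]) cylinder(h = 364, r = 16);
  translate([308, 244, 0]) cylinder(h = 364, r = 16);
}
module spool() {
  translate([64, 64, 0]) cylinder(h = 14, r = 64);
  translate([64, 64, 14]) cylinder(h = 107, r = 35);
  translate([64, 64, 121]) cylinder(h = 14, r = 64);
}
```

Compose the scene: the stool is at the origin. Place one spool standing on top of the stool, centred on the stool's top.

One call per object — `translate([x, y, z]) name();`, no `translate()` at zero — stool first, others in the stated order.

stool();
translate([98, 66, 403]) spool();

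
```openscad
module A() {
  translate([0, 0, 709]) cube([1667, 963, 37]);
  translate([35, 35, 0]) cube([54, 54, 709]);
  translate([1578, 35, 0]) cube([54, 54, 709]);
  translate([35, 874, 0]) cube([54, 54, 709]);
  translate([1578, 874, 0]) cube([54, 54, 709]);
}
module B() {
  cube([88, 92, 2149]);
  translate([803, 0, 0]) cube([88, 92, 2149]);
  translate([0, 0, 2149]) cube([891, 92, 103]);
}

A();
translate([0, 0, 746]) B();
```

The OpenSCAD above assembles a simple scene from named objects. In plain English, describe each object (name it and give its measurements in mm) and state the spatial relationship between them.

A is a rectangular dining table. The top is 1667×963×37 mm with its upper surface at z = 746 mm. It stands on four 54×54 mm square legs, each inset 35 mm from the nearest pair of top edges, running from the floor to the underside of the top.

B is a door frame. The clear opening is 715 mm wide and 2149 mm high. Two 88 mm wide jambs, 92 mm deep, stand either side of the opening from the floor to the top of the opening. A 103 mm thick head sits across the top of both jambs, spanning the full outside width of the frame.

The door frame is on top of the table.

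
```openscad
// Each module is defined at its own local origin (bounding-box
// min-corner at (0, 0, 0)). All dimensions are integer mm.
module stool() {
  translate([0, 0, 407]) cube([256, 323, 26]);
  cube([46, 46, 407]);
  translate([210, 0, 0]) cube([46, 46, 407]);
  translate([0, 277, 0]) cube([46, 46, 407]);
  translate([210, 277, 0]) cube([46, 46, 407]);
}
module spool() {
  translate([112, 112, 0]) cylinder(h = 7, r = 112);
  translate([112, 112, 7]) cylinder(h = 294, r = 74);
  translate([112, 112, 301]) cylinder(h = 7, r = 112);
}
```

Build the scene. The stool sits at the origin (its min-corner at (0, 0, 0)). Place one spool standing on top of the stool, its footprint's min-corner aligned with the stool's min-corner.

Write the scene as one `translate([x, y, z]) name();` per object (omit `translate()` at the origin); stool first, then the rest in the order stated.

stool();
translate([0, 0, 433]) spool();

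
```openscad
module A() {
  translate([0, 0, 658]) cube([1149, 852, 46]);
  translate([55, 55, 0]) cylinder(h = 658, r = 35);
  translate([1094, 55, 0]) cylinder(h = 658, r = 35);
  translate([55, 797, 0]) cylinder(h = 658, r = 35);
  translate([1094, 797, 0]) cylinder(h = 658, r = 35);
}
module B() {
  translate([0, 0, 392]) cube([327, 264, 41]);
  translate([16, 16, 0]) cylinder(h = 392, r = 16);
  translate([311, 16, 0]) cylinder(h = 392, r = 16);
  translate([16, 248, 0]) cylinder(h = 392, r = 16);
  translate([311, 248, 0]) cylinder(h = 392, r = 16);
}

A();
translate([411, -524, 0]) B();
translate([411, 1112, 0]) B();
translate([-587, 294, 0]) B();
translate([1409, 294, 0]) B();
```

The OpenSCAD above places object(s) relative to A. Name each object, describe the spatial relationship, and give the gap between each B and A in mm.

A is a table. B is a stool. Four stools sit around the table at the −y, +y, −x, +x sides. The gap between each stool and the table is 260 mm.

Each stool's nearest face is 260 mm from the table's bounding box.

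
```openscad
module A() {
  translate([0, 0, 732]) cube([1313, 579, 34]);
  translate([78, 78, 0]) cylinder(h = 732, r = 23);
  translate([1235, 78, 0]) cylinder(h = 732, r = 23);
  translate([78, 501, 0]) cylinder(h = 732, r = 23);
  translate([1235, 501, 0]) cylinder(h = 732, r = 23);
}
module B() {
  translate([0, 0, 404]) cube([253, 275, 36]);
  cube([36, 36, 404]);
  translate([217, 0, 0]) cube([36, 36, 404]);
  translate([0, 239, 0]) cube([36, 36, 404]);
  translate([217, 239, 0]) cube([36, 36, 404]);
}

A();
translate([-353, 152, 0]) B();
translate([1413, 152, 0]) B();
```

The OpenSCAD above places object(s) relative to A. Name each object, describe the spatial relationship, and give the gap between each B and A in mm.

Each stool's nearest face is 100 mm from the table's bounding box.

A is a table. B is a stool. Two stools sit around the table at the −x, +x sides. The gap between each stool and the table is 100 mm.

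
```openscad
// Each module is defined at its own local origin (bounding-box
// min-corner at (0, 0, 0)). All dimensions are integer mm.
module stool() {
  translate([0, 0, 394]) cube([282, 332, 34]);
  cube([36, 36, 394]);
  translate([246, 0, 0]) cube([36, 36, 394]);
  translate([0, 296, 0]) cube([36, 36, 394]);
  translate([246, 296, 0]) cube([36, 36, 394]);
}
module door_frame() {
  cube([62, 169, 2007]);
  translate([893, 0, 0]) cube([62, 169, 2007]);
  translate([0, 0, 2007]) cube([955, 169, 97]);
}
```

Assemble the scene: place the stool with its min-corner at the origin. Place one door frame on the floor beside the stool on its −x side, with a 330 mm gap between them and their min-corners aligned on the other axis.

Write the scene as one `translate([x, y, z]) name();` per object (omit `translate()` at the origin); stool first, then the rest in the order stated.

stool();
translate([-1285, 0, 0]) door_frame();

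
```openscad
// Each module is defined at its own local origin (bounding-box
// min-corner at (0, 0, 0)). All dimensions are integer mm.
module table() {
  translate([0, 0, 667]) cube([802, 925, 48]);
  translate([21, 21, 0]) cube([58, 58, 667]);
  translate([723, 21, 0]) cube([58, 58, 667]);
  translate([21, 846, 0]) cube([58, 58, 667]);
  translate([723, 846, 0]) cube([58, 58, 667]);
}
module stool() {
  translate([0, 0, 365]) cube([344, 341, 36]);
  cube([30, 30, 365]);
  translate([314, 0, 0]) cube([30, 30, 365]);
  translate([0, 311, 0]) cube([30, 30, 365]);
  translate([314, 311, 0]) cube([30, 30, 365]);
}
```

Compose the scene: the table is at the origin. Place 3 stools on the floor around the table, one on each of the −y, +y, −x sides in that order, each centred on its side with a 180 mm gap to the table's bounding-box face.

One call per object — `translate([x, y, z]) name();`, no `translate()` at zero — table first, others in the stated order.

table();
translate([229, -521, 0]) stool();
translate([229, 1105, 0]) stool();
translate([-524, 292, 0]) stool();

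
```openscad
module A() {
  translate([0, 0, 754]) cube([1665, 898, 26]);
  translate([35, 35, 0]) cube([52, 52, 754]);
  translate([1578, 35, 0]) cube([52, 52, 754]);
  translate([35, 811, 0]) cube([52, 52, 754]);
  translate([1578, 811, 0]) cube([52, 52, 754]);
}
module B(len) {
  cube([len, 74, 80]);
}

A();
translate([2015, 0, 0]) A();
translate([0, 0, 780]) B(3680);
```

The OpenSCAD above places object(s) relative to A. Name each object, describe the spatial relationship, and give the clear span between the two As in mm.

A is a table. B is a beam. A beam spans the tops of two tables. The clear span between the two tables is 350 mm.

Second table starts at x = 2015; first ends at x = 1665; clear span = 2015 − 1665 = 350 mm.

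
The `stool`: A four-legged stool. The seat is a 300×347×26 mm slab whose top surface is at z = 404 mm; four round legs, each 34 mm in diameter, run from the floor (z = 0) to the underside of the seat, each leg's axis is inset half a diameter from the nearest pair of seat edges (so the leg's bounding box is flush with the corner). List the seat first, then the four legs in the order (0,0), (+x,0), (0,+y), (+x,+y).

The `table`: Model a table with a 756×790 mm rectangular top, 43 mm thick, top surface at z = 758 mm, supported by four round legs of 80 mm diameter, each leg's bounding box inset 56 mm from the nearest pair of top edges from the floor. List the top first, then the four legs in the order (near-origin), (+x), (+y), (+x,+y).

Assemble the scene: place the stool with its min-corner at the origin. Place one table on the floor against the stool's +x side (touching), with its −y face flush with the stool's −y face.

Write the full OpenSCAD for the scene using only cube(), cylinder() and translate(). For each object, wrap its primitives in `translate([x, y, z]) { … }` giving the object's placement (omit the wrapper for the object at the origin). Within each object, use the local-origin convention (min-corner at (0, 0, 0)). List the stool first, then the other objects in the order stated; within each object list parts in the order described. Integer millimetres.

translate([0, 0, 378]) cube([300, 347, 26]);
translate([17, 17, 0]) cylinder(h = 378, r = 17);
translate([283, 17, 0]) cylinder(h = 378, r = 17);
translate([17, 330, 0]) cylinder(h = 378, r = 17);
translate([283, 330, 0]) cylinder(h = 378, r = 17);
translate([300, 0, 0]) {
  translate([0, 0, 715]) cube([756, 790, 43]);
  translate([96, 96, 0]) cylinder(h = 715, r = 40);
  translate([660, 96, 0]) cylinder(h = 715, r = 40);
  translate([96, 694, 0]) cylinder(h = 715, r = 40);
  translate([660, 694, 0]) cylinder(h = 715, r = 40);
}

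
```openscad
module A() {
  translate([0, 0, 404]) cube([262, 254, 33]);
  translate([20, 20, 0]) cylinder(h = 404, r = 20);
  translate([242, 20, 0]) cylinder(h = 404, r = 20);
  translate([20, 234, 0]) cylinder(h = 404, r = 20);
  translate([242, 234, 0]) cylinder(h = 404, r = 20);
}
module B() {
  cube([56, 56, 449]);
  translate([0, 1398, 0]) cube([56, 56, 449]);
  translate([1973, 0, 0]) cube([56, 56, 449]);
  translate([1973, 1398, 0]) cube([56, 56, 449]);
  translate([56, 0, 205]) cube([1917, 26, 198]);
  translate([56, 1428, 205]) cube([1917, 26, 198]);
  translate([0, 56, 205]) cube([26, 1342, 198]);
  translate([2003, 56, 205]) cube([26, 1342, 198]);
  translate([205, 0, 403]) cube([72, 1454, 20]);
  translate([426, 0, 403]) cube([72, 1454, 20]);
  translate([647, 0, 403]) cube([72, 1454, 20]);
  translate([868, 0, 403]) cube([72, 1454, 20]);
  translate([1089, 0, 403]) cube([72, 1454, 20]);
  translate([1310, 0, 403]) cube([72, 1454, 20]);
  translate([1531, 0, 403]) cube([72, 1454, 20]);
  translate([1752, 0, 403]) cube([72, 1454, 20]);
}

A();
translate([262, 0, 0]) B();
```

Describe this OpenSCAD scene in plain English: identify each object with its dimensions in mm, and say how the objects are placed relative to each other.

A is a four-legged stool. The seat is 262×254 mm, 33 mm thick, top at z = 437 mm. It stands on four round legs, each 40 mm in diameter, from z = 0 to the seat underside, each leg's axis is inset half a diameter from the nearest pair of seat edges (so the leg's bounding box is flush with the corner).

B is a bed frame 2029 mm long (x) by 1454 mm wide (y). Four 56×56 mm corner posts, 449 mm tall, at the corners of the footprint. Four rails of 26 mm thickness and 198 mm height run between adjacent posts with their undersides at z = 205 mm, their outer faces flush with the outside of the frame (the two x-running rails run between the posts' inner faces; the two y-running rails run between the posts' inner faces). 8 slats, each 72 mm wide (x) and 20 mm thick, lie across the top of the two x-running rails, running the full 1454 mm width of the frame in y; the slats are evenly spaced along x between the inner faces of the end posts with equal gaps (rounded down to the nearest mm) at the −x end and between each pair — any rounding remainder accumulates at the +x end.

The bed frame is against the stool's +x side, with their −y faces flush.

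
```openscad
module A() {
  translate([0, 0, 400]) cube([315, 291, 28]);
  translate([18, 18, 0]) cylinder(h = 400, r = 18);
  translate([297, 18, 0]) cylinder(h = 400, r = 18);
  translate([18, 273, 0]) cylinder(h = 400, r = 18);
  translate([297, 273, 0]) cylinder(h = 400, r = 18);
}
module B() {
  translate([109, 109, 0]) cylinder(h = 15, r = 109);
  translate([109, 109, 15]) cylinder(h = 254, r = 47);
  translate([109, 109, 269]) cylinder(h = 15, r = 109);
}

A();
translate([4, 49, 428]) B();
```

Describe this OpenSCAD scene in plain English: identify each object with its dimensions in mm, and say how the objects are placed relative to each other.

A is a simple wooden stool: a rectangular seat 315 mm (x) by 291 mm (y), 28 mm thick, top face at z = 428 mm, on four round legs, each 36 mm in diameter. The legs rest on z = 0, each leg's axis is inset half a diameter from the nearest pair of seat edges (so the leg's bounding box is flush with the corner).

B is a spool: two coaxial disc flanges of radius 109 mm and thickness 15 mm, joined by a core cylinder of radius 47 mm and height 254 mm. The lower flange rests on z = 0 and the three cylinders share a vertical axis.

The spool is on top of the stool.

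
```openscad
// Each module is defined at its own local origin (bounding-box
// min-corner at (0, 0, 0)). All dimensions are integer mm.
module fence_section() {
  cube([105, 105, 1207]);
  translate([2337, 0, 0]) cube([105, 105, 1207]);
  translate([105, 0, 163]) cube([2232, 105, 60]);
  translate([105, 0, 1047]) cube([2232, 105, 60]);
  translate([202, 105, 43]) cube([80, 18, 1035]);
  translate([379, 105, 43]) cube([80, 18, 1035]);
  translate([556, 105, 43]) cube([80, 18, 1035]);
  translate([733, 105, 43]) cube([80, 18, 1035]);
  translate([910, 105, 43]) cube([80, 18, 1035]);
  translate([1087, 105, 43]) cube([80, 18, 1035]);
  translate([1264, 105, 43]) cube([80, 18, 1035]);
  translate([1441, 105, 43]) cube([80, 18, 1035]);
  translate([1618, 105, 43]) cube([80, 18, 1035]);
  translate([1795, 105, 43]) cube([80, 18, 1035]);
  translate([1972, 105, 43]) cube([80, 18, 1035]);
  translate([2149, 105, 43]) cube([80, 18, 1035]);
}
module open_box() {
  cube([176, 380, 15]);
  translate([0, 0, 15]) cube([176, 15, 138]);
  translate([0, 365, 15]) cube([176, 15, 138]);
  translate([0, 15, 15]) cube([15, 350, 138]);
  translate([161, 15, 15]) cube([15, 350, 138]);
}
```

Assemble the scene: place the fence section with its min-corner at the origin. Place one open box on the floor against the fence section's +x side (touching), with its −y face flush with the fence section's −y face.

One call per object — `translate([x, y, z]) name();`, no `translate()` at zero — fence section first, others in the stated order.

fence_section();
translate([2442, 0, 0]) open_box();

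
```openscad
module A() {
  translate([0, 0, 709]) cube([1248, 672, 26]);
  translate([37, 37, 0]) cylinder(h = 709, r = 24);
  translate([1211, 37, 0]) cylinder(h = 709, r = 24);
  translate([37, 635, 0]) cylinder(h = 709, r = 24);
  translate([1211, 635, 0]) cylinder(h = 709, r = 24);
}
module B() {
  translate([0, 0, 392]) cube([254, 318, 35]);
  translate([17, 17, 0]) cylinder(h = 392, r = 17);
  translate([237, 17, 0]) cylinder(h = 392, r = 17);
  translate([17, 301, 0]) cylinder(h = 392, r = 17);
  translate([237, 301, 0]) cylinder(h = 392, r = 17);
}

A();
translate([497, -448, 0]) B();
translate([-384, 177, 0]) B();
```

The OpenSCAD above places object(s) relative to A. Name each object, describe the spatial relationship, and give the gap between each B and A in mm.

Each stool's nearest face is 130 mm from the table's bounding box.

A is a table. B is a stool. Two stools sit around the table at the −y, −x sides. The gap between each stool and the table is 130 mm.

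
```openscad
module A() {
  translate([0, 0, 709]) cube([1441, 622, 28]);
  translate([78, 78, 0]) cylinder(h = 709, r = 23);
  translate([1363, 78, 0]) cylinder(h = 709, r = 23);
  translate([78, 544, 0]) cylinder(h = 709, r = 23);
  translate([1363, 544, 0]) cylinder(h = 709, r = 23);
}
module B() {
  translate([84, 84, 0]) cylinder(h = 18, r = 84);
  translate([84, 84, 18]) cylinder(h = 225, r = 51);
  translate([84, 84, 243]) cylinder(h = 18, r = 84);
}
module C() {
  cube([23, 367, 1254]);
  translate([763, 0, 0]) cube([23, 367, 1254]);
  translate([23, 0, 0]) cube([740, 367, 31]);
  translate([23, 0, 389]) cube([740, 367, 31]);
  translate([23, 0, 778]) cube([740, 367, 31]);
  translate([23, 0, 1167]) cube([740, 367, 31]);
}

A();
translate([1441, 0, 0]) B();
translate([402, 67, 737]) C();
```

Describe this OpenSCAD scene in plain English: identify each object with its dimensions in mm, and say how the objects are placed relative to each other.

A is a rectangular dining table. The top is 1441×622×28 mm with its upper surface at z = 737 mm. It stands on four round legs of 46 mm diameter, each leg's bounding box inset 55 mm from the nearest pair of top edges, running from the floor to the underside of the top.

B is a spool: two coaxial disc flanges of radius 84 mm and thickness 18 mm, joined by a core cylinder of radius 51 mm and height 225 mm. The lower flange rests on z = 0 and the three cylinders share a vertical axis.

C is an open bookshelf. Two side panels, each 23 mm thick, 367 mm deep and 1254 mm tall, stand 786 mm apart (outside-to-outside). Between them sit 4 shelves, each 31 mm thick and 367 mm deep, spanning the full gap between the sides. The bottom shelf rests on the floor (its underside at z = 0) and the clear gap between one shelf's top and the next shelf's underside is 358 mm.

The spool is against the table's +x side, with their −y faces flush. The bookshelf is on top of the table.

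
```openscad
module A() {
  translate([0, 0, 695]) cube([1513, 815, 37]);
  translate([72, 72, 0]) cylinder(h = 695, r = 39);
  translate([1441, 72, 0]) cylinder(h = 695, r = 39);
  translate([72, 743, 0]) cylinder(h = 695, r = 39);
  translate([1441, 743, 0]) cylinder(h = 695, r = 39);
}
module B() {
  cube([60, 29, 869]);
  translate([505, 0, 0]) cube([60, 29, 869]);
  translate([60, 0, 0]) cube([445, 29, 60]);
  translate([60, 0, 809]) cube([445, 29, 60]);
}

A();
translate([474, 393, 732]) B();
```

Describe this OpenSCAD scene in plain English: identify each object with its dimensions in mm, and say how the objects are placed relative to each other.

A is a table: top 1513 mm (x) × 815 mm (y), 37 mm thick, upper face at z = 732 mm, on four round legs of 78 mm diameter, each leg's bounding box inset 33 mm from the nearest pair of top edges, running from z = 0 to the bottom of the top.

B is a picture frame with a 445×749 mm rectangular opening (x by z) and a uniform 60 mm border on every side. Frame depth is 29 mm along y. It is built from two vertical stiles running the full outside height and two horizontal rails spanning the gap between the stiles.

The picture frame is on top of the table, centred.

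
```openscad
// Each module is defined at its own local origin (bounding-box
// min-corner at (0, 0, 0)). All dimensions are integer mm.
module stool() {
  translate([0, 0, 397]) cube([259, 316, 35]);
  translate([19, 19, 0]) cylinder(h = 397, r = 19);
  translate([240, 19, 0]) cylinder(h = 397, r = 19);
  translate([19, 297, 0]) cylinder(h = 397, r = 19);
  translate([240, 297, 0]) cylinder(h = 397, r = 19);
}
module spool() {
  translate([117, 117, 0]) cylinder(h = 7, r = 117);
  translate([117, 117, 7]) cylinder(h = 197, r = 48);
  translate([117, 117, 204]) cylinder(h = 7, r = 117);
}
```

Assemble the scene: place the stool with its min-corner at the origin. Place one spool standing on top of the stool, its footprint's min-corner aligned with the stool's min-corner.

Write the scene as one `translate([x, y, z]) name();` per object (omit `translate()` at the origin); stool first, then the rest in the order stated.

stool();
translate([0, 0, 432]) spool();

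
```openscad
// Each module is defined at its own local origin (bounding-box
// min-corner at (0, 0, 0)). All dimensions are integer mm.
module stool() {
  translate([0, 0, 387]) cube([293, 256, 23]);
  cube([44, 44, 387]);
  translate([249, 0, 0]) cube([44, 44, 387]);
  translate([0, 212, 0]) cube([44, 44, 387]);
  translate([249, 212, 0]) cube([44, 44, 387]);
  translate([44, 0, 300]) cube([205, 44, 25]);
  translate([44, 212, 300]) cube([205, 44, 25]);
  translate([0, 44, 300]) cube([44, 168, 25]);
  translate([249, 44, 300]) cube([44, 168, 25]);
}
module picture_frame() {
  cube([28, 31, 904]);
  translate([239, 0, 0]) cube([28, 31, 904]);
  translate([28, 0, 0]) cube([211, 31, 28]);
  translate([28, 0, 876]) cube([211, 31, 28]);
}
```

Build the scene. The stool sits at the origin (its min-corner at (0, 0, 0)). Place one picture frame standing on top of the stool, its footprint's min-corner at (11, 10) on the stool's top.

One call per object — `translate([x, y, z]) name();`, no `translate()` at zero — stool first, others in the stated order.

stool();
translate([11, 10, 410]) picture_frame();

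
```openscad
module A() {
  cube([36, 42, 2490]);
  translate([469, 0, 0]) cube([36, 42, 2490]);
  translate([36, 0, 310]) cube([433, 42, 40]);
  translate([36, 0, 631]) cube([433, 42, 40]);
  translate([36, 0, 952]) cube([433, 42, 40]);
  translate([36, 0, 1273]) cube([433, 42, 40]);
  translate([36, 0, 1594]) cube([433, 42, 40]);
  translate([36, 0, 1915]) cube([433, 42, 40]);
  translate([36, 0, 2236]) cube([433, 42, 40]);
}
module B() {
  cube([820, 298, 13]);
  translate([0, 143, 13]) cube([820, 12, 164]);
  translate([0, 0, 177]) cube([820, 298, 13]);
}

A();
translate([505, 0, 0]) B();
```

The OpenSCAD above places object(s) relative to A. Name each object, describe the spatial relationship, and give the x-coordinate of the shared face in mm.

The ladder's +x face and the I-beam's −x face are both at x = 505 mm.

A is a ladder. B is an I-beam. The I-beam is against the ladder's +x side, with their −y faces flush. The x-coordinate of the shared face is 505 mm.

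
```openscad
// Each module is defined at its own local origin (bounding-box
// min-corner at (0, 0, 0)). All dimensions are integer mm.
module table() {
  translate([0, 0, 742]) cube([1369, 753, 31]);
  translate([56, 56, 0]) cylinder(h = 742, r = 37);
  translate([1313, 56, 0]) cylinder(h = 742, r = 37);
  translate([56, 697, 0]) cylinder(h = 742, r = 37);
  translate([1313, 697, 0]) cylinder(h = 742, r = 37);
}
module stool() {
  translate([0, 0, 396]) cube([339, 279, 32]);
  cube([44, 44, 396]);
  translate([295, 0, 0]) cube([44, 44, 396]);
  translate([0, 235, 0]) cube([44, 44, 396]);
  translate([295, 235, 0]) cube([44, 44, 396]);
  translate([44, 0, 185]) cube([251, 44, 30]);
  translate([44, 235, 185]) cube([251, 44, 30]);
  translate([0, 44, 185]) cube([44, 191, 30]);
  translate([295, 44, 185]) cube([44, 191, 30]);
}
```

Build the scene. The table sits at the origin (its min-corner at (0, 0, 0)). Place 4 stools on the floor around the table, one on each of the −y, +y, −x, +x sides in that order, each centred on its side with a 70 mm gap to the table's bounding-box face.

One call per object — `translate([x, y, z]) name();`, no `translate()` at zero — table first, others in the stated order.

table();
translate([515, -349, 0]) stool();
translate([515, 823, 0]) stool();
translate([-409, 237, 0]) stool();
translate([1439, 237, 0]) stool();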